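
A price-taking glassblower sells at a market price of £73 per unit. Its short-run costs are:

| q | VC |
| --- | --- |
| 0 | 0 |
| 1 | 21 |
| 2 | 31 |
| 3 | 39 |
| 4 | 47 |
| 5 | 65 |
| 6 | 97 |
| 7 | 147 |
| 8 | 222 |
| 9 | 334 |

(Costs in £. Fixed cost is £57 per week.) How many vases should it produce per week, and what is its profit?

q = 7; profit = £307

Tabulate TR − TC: q=0: -57; q=1: -5; q=2: 58; q=3: 123; q=4: 188; q=5: 243; q=6: 284; q=7: 307; q=8: 305; q=9: 266.
Profit is maximized at q = 7. AVC there is 147/7 = £21 ≤ P, so producing beats shutting down (which would give -£57).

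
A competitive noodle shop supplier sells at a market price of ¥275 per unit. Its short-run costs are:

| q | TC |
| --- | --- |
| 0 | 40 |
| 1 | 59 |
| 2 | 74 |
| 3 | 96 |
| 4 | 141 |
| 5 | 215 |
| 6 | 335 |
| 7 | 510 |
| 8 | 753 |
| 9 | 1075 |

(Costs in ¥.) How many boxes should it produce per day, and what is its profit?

Tabulate TR − TC: q=0: -40; q=1: 216; q=2: 476; q=3: 729; q=4: 959; q=5: 1160; q=6: 1315; q=7: 1415; q=8: 1447; q=9: 1400.
Profit is maximized at q = 8. AVC there is 713/8 = ¥89.12 ≤ P, so producing beats shutting down (which would give -¥40).

q = 8; profit = ¥1447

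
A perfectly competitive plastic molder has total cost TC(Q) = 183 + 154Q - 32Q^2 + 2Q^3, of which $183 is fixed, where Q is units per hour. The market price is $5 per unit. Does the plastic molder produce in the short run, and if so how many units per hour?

Strip out fixed cost: VC = 154Q - 32Q^2 + 2Q^3. Then AVC = 154 - 32Q + 2Q^2 and MC = 154 - 64Q + 6Q^2.
AVC is minimized where dAVC/dQ = -32 + 4Q = 0, at Q = 8; min AVC = 154 - 32·8 + 2·8^2 = $26.
Since P = $5 < min AVC = $26, price fails to cover variable cost at any output.
The firm minimizes its loss by shutting down and losing only its fixed cost of $183.

Shut down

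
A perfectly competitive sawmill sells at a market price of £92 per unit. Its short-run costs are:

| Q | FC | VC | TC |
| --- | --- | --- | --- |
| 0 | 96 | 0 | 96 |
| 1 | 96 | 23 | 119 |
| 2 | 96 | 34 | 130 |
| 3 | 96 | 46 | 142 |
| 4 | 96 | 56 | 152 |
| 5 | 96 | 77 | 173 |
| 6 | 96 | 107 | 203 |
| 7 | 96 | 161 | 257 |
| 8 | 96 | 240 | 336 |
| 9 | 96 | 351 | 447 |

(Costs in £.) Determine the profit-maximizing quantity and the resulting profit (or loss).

Q = 8; profit = £400

Compute π = P·Q − TC at each output: Q=0: -96; Q=1: -27; Q=2: 54; Q=3: 134; Q=4: 216; Q=5: 287; Q=6: 349; Q=7: 387; Q=8: 400; Q=9: 381.
Profit is maximized at Q = 8. AVC there is 240/8 = £30 ≤ P, so producing beats shutting down (which would give -£96).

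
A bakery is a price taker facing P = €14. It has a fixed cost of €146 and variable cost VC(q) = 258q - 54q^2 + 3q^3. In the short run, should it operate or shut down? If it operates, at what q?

Strip out fixed cost: VC = 258q - 54q^2 + 3q^3. Then AVC = 258 - 54q + 3q^2 and MC = 258 - 108q + 9q^2.
AVC is minimized where dAVC/dq = -54 + 6q = 0, at q = 9; min AVC = 258 - 54·9 + 3·9^2 = €15.
Since P = €14 < min AVC = €15, price fails to cover variable cost at any output.
Best response: produce nothing and absorb the €146 fixed cost.

Shut down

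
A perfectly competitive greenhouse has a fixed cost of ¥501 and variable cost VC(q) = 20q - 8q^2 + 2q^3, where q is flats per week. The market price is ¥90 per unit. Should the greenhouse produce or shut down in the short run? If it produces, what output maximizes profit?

Produce at q = 5

From TC, MC = TC'(q) = 20 - 16q + 6q^2 and AVC = VC/q = 20 - 8q + 2q^2.
AVC is minimized where dAVC/dq = -8 + 4q = 0, at q = 2; min AVC = 20 - 8·2 + 2·2^2 = ¥12.
Because ¥90 ≥ ¥12, revenue can cover variable cost; the firm operates.
P = MC gives -70 - 16q + 6q^2 = 0, with roots -7/3 and 5. Take the larger (rising MC): q* = 5.
Check: AVC at q = 5 is ¥30 ≤ P, so revenue covers variable cost.
Profit = P·q − TC = 90·5 − 651 = -¥201, a loss, but smaller than the ¥501 fixed cost the firm would lose by shutting down.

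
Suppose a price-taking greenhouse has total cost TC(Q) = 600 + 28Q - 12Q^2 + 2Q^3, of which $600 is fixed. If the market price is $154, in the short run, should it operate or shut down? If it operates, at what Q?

Produce at Q = 7

From TC, MC = TC'(Q) = 28 - 24Q + 6Q^2 and AVC = VC/Q = 28 - 12Q + 2Q^2.
AVC is minimized where dAVC/dQ = -12 + 4Q = 0, at Q = 3; min AVC = 28 - 12·3 + 2·3^2 = $10.
Because $154 ≥ $10, revenue can cover variable cost; the firm operates.
P = MC gives -126 - 24Q + 6Q^2 = 0, with roots -3 and 7. Take the larger (rising MC): Q* = 7.
Check: AVC at Q = 7 is $42 ≤ P, so revenue covers variable cost.
Profit = P·Q − TC = 154·7 − 894 = $184.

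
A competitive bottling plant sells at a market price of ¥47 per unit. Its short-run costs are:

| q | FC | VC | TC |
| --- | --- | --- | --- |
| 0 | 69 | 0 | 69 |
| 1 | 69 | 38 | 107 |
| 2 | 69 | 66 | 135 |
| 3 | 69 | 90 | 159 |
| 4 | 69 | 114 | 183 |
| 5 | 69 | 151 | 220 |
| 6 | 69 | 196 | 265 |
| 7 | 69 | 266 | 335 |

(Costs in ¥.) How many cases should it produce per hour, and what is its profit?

Tabulate TR − TC: q=0: -69; q=1: -60; q=2: -41; q=3: -18; q=4: 5; q=5: 15; q=6: 17; q=7: -6.
Profit is maximized at q = 6. AVC there is 196/6 = ¥32.67 ≤ P, so producing beats shutting down (which would give -¥69).

q = 6; profit = ¥17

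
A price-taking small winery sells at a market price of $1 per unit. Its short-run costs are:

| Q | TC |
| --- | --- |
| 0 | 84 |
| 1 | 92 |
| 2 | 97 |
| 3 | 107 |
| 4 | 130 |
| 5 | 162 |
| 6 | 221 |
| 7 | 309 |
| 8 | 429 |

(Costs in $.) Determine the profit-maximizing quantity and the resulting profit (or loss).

Q = 0 (shut down); profit = -$84

Tabulate TR − TC: Q=0: -84; Q=1: -91; Q=2: -95; Q=3: -104; Q=4: -126; Q=5: -157; Q=6: -215; Q=7: -302; Q=8: -421.
Profit is highest at Q = 0. Equivalently, the lowest AVC in the table is 13/2 ≈ $6.50 at Q = 2, and P = $1 falls below it — price never covers variable cost, so the firm shuts down and loses only its fixed cost.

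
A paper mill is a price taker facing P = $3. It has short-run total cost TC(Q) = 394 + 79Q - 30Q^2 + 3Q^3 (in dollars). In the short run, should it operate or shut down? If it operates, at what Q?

From TC, MC = TC'(Q) = 79 - 60Q + 9Q^2 and AVC = VC/Q = 79 - 30Q + 3Q^2.
AVC hits its minimum where MC = AVC, at Q = 5, giving min AVC = 79 - 30·5 + 3·5^2 = $4.
With P < min AVC ($3 < $4), every unit sold adds to the loss.
Shutting down limits the loss to fixed cost, $394.

Shut down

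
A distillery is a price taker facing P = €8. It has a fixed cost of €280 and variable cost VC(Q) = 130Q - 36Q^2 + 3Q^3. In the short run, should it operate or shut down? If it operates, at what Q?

Variable cost is VC = 130Q - 36Q^2 + 3Q^3, so AVC = VC/Q = 130 - 36Q + 3Q^2 and MC = dTC/dQ = 130 - 72Q + 9Q^2.
AVC hits its minimum where MC = AVC, at Q = 6, giving min AVC = 130 - 36·6 + 3·6^2 = €22.
With P < min AVC (€8 < €22), every unit sold adds to the loss.
The firm minimizes its loss by shutting down and losing only its fixed cost of €280.

Shut down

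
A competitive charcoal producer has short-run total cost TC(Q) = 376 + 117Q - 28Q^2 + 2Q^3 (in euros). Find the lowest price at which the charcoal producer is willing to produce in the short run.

Short-run supply begins at min AVC. From VC = 117Q - 28Q^2 + 2Q^3, AVC = 117 - 28Q + 2Q^2.
dAVC/dQ = -28 + 4Q = 0 gives Q = 7. min AVC = 117 - 28·7 + 2·7^2 = 19.
So the shutdown price is €19.

€19 per unit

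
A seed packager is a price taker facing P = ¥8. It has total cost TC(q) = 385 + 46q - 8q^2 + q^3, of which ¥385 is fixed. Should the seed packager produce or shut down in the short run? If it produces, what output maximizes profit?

Shut down

Strip out fixed cost: VC = 46q - 8q^2 + q^3. Then AVC = 46 - 8q + q^2 and MC = 46 - 16q + 3q^2.
AVC hits its minimum where MC = AVC, at q = 4, giving min AVC = 46 - 8·4 + 4^2 = ¥30.
Since P = ¥8 < min AVC = ¥30, price fails to cover variable cost at any output.
Best response: produce nothing and absorb the ¥385 fixed cost.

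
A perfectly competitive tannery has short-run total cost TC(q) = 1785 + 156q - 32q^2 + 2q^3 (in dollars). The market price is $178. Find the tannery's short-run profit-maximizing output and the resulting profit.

AVC = 156 - 32q + 2q^2 has its minimum $28 at q = 8; price $178 clears that bar, so the firm operates.
MC = 156 - 64q + 6q^2. Setting P = MC and taking the root on the rising branch gives q* = 11.
TR = 178·11 = 1958. TC = 1785 + 506 = 2291. Profit = 1958 − 2291 = -$333.
Shutting down would mean losing the fixed cost of $1785, so operating at a loss of $333 is better by $1452.

Profit = -$333 at q = 11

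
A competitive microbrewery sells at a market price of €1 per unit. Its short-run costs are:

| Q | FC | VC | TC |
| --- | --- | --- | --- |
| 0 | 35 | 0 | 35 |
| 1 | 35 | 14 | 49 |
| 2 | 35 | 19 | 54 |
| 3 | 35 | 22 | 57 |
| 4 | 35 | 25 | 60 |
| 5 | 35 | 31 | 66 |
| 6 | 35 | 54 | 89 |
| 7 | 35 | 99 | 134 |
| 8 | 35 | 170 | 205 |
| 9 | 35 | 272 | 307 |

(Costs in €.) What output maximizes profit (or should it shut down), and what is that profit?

Profit at each row (π = 1Q − TC): Q=0: -35; Q=1: -48; Q=2: -52; Q=3: -54; Q=4: -56; Q=5: -61; Q=6: -83; Q=7: -127; Q=8: -197; Q=9: -298.
Profit is highest at Q = 0. Equivalently, the lowest AVC in the table is 31/5 ≈ €6.20 at Q = 5, and P = €1 falls below it — price never covers variable cost, so the firm shuts down and loses only its fixed cost.

Q = 0 (shut down); profit = -€35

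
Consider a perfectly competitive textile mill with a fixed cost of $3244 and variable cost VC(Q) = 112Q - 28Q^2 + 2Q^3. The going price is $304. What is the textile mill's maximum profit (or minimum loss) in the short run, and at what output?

Profit = -$364 at Q = 12

AVC = 112 - 28Q + 2Q^2 has its minimum $14 at Q = 7; price $304 clears that bar, so the firm operates.
MC = 112 - 56Q + 6Q^2. Setting P = MC and taking the root on the rising branch gives Q* = 12.
TR = 304·12 = 3648. TC = 3244 + 768 = 4012. Profit = 3648 − 4012 = -$364.
By producing, the firm covers all variable cost plus $2880 of fixed cost; shutting down would lose the full $3244.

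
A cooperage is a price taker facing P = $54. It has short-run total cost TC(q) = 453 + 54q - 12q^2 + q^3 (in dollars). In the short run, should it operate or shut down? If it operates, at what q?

Produce at q = 8

Variable cost is VC = 54q - 12q^2 + q^3, so AVC = VC/q = 54 - 12q + q^2 and MC = dTC/dq = 54 - 24q + 3q^2.
The AVC parabola has its vertex at q = 12/2 = 6, where AVC = 54 - 12·6 + 6^2 = $18.
Since P = $54 ≥ min AVC = $18, price covers variable cost and the firm should produce.
P = MC gives -24q + 3q^2 = 0, with roots 0 and 8. Take the larger (rising MC): q* = 8.
Check: AVC at q = 8 is $22 ≤ P, so revenue covers variable cost.
Profit = P·q − TC = 54·8 − 629 = -$197, a loss, but smaller than the $453 fixed cost the firm would lose by shutting down.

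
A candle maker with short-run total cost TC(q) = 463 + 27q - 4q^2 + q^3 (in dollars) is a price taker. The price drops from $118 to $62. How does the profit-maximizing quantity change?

AVC = 27 - 4q + q^2, minimized at q = 2 where min AVC = $23. MC = 27 - 8q + 3q^2.
At P = $118 ≥ min AVC, set P = MC on the rising branch: q = 7.
At P = $62 ≥ min AVC, set P = MC: q = 5. The firm stays open but cuts output.

Output falls from 7 to 5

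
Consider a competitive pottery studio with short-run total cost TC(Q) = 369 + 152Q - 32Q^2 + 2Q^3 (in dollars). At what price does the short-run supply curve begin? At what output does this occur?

The firm shuts down when price falls below the minimum of average variable cost. AVC = VC/Q = 152 - 32Q + 2Q^2.
dAVC/dQ = -32 + 4Q = 0 gives Q = 8. min AVC = 152 - 32·8 + 2·8^2 = 24.
The firm shuts down for any P below $24.

$24 per unit, at Q = 8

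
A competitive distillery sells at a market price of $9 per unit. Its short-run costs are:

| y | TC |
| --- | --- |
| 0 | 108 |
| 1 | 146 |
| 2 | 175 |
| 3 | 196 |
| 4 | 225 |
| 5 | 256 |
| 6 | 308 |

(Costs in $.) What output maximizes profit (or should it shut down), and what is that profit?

Profit at each row (π = 9y − TC): y=0: -108; y=1: -137; y=2: -157; y=3: -169; y=4: -189; y=5: -211; y=6: -254.
Profit is highest at y = 0. Equivalently, the lowest AVC in the table is 117/4 ≈ $29.25 at y = 4, and P = $9 falls below it — price never covers variable cost, so the firm shuts down and loses only its fixed cost.

y = 0 (shut down); profit = -$108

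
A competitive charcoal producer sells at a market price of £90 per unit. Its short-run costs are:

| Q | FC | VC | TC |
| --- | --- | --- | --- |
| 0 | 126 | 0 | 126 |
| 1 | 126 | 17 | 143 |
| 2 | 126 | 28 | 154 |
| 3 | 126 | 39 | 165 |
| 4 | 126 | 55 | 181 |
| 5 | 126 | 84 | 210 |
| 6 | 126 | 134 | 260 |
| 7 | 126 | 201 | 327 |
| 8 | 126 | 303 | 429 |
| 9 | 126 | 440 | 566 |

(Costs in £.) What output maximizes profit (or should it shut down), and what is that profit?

Q = 7; profit = £303

Tabulate TR − TC: Q=0: -126; Q=1: -53; Q=2: 26; Q=3: 105; Q=4: 179; Q=5: 240; Q=6: 280; Q=7: 303; Q=8: 291; Q=9: 244.
Profit is maximized at Q = 7. AVC there is 201/7 = £28.71 ≤ P, so producing beats shutting down (which would give -£126).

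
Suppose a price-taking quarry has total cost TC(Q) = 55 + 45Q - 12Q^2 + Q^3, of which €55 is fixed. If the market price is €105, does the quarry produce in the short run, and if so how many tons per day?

Variable cost is VC = 45Q - 12Q^2 + Q^3, so AVC = VC/Q = 45 - 12Q + Q^2 and MC = dTC/dQ = 45 - 24Q + 3Q^2.
The AVC parabola has its vertex at Q = 12/2 = 6, where AVC = 45 - 12·6 + 6^2 = €9.
Because €105 ≥ €9, revenue can cover variable cost; the firm operates.
P = MC gives -60 - 24Q + 3Q^2 = 0, with roots -2 and 10. Take the larger (rising MC): Q* = 10.
Check: AVC at Q = 10 is €25 ≤ P, so revenue covers variable cost.
Profit = P·Q − TC = 105·10 − 305 = €745.

Produce at Q = 10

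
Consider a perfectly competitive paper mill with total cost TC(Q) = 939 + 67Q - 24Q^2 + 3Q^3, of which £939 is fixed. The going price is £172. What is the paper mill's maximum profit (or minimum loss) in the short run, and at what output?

AVC = 67 - 24Q + 3Q^2 has its minimum £19 at Q = 4; price £172 clears that bar, so the firm operates.
MC = 67 - 48Q + 9Q^2. Setting P = MC and taking the root on the rising branch gives Q* = 7.
TR = 172·7 = 1204. TC = 939 + 322 = 1261. Profit = 1204 − 1261 = -£57.
By producing, the firm covers all variable cost plus £882 of fixed cost; shutting down would lose the full £939.

Profit = -£57 at Q = 7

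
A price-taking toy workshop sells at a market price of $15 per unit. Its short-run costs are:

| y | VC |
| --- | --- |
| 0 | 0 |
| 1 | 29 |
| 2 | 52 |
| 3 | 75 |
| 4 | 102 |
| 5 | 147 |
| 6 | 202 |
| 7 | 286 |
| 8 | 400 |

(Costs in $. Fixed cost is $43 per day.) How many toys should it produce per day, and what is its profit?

y = 0 (shut down); profit = -$43

Tabulate TR − TC: y=0: -43; y=1: -57; y=2: -65; y=3: -73; y=4: -85; y=5: -115; y=6: -155; y=7: -224; y=8: -323.
Profit is highest at y = 0. Equivalently, the lowest AVC in the table is 75/3 ≈ $25 at y = 3, and P = $15 falls below it — price never covers variable cost, so the firm shuts down and loses only its fixed cost.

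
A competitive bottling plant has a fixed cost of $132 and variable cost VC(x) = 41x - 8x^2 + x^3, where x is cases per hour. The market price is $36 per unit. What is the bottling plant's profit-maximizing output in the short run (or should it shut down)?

Variable cost is VC = 41x - 8x^2 + x^3, so AVC = VC/x = 41 - 8x + x^2 and MC = dTC/dx = 41 - 16x + 3x^2.
AVC is minimized where dAVC/dx = -8 + 2x = 0, at x = 4; min AVC = 41 - 8·4 + 4^2 = $25.
P = $36 exceeds min AVC = $25, so the firm stays open.
Set P = MC: 36 = 41 - 16x + 3x^2 → 5 - 16x + 3x^2 = 0. The roots are x = 1/3 and x = 5; the profit-maximizing output is on the rising part of MC, so x* = 5.
Check: AVC at x = 5 is $26 ≤ P, so revenue covers variable cost.
Profit = P·x − TC = 36·5 − 262 = -$82, a loss, but smaller than the $132 fixed cost the firm would lose by shutting down.

Produce at x = 5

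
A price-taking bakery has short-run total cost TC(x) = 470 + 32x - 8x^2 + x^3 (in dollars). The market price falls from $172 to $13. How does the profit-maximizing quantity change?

Output falls from 10 to 0 (the firm shuts down)

AVC = 32 - 8x + x^2, minimized at x = 4 where min AVC = $16. MC = 32 - 16x + 3x^2.
At P = $172 ≥ min AVC, set P = MC on the rising branch: x = 10.
At P = $13 < min AVC = $16, price no longer covers variable cost at any output, so the firm shuts down: x = 0.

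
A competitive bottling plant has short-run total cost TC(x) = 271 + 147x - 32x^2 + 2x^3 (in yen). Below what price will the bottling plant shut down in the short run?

The shutdown price is the minimum of AVC. VC = 147x - 32x^2 + 2x^3, so AVC = 147 - 32x + 2x^2.
At the minimum of AVC, MC = AVC. MC = 147 - 64x + 6x^2; setting MC = AVC gives 4x^2 - 32x = 0, so x = 8. min AVC = 19.
So the shutdown price is ¥19.

¥19 per unit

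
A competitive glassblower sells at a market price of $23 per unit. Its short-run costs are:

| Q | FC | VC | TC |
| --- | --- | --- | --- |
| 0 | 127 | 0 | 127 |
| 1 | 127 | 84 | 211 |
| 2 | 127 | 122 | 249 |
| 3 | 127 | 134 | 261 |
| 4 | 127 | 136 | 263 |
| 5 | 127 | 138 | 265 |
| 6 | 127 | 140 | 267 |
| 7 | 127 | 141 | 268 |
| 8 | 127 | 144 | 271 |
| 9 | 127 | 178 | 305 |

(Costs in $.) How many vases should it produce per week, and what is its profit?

Tabulate TR − TC: Q=0: -127; Q=1: -188; Q=2: -203; Q=3: -192; Q=4: -171; Q=5: -150; Q=6: -129; Q=7: -107; Q=8: -87; Q=9: -98.
Profit is maximized at Q = 8. AVC there is 144/8 = $18 ≤ P, so producing beats shutting down (which would give -$127).

Q = 8; profit = -$87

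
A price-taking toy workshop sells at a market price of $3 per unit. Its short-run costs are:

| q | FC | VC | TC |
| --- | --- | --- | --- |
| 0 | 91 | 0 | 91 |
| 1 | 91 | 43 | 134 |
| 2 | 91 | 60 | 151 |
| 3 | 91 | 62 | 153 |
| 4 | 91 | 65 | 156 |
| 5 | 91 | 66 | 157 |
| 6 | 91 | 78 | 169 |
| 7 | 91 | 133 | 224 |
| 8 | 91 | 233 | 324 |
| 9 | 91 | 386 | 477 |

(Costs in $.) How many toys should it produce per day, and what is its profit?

Profit at each row (π = 3q − TC): q=0: -91; q=1: -131; q=2: -145; q=3: -144; q=4: -144; q=5: -142; q=6: -151; q=7: -203; q=8: -300; q=9: -450.
Profit is highest at q = 0. Equivalently, the lowest AVC in the table is 78/6 ≈ $13 at q = 6, and P = $3 falls below it — price never covers variable cost, so the firm shuts down and loses only its fixed cost.

q = 0 (shut down); profit = -$91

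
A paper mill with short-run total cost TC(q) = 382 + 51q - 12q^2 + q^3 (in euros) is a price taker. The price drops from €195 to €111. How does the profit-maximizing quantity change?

Output falls from 12 to 10

MC = 51 - 24q + 3q^2; the shutdown threshold is min AVC = €15 (at q = 6).
At P = €195 ≥ min AVC, set P = MC on the rising branch: q = 12.
At P = €111 ≥ min AVC, set P = MC: q = 10. The firm stays open but cuts output.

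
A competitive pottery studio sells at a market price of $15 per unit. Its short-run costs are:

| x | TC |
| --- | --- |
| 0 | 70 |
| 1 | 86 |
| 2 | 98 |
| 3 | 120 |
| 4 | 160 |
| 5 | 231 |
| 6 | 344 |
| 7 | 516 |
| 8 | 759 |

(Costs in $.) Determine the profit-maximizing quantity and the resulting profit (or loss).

Profit at each row (π = 15x − TC): x=0: -70; x=1: -71; x=2: -68; x=3: -75; x=4: -100; x=5: -156; x=6: -254; x=7: -411; x=8: -639.
Profit is maximized at x = 2. AVC there is 28/2 = $14 ≤ P, so producing beats shutting down (which would give -$70).

x = 2; profit = -$68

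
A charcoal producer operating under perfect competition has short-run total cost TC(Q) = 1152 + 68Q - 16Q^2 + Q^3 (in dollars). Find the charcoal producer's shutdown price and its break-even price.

Shutdown price = $4; break-even price = $116

Shutdown price = min AVC. AVC = 68 - 16Q + Q^2, with vertex at Q = 8 and minimum $4.
ATC = 1152/Q + 68 - 16Q + Q^2. Setting dATC/dQ = −1152/Q^2 − 16 + 2Q = 0 gives Q = 12 (since 2·12^3 − 16·12^2 = 1152).
min ATC = 1152/12 + 68 − 16·12 + 12^2 = $116. That is the break-even price.
Between these two prices the firm operates at a loss; above $116 it earns a profit.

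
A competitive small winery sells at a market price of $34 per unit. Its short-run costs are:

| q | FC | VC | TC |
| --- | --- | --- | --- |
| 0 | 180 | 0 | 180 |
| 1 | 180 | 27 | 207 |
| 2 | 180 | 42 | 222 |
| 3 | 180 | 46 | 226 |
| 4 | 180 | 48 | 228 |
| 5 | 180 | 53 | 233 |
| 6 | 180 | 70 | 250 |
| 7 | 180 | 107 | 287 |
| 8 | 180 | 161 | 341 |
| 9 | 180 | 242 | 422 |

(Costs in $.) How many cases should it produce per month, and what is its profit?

q = 6; profit = -$46

Profit at each row (π = 34q − TC): q=0: -180; q=1: -173; q=2: -154; q=3: -124; q=4: -92; q=5: -63; q=6: -46; q=7: -49; q=8: -69; q=9: -116.
Profit is maximized at q = 6. AVC there is 70/6 = $11.67 ≤ P, so producing beats shutting down (which would give -$180).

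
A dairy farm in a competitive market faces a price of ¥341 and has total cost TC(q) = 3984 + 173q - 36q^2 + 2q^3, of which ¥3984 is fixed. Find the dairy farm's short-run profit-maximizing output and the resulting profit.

Profit = -¥64 at q = 14

AVC = 173 - 36q + 2q^2 has its minimum ¥11 at q = 9; price ¥341 clears that bar, so the firm operates.
MC = 173 - 72q + 6q^2. Setting P = MC and taking the root on the rising branch gives q* = 14.
TR = 341·14 = 4774. TC = 3984 + 854 = 4838. Profit = 4774 − 4838 = -¥64.
By producing, the firm covers all variable cost plus ¥3920 of fixed cost; shutting down would lose the full ¥3984.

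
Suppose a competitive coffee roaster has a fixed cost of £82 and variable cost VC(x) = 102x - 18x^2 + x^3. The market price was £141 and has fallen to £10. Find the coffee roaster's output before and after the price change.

Output falls from 13 to 0 (the firm shuts down)

MC = 102 - 36x + 3x^2; the shutdown threshold is min AVC = £21 (at x = 9).
With P = £141 above the shutdown price, P = MC gives x = 13.
At P = £10 < min AVC = £21, price no longer covers variable cost at any output, so the firm shuts down: x = 0.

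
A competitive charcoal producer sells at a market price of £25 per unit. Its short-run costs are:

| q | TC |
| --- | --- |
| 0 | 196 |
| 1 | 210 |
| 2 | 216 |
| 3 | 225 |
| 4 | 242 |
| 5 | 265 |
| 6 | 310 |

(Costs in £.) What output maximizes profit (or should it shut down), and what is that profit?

q = 5; profit = -£140

Profit at each row (π = 25q − TC): q=0: -196; q=1: -185; q=2: -166; q=3: -150; q=4: -142; q=5: -140; q=6: -160.
Profit is maximized at q = 5. AVC there is 69/5 = £13.80 ≤ P, so producing beats shutting down (which would give -£196).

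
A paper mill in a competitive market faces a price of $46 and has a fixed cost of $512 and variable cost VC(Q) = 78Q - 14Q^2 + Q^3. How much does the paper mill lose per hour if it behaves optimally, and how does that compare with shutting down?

AVC = 78 - 14Q + Q^2 has its minimum $29 at Q = 7; price $46 clears that bar, so the firm operates.
MC = 78 - 28Q + 3Q^2. Setting P = MC and taking the root on the rising branch gives Q* = 8.
TR = 46·8 = 368. TC = 512 + 240 = 752. Profit = 368 − 752 = -$384.
Shutting down would mean losing the fixed cost of $512, so operating at a loss of $384 is better by $128.

Profit = -$384 at Q = 8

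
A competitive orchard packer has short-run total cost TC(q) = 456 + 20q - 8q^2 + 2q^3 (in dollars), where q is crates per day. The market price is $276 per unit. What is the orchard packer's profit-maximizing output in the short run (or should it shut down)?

From TC, MC = TC'(q) = 20 - 16q + 6q^2 and AVC = VC/q = 20 - 8q + 2q^2.
The AVC parabola has its vertex at q = 8/4 = 2, where AVC = 20 - 8·2 + 2·2^2 = $12.
Since P = $276 ≥ min AVC = $12, price covers variable cost and the firm should produce.
Set P = MC: 276 = 20 - 16q + 6q^2 → -256 - 16q + 6q^2 = 0. The roots are q = -16/3 and q = 8; the profit-maximizing output is on the rising part of MC, so q* = 8.
Check: AVC at q = 8 is $84 ≤ P, so revenue covers variable cost.
Profit = P·q − TC = 276·8 − 1128 = $1080.

Produce at q = 8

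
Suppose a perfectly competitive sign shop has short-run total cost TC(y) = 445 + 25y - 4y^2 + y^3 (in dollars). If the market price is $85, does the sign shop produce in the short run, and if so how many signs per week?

Variable cost is VC = 25y - 4y^2 + y^3, so AVC = VC/y = 25 - 4y + y^2 and MC = dTC/dy = 25 - 8y + 3y^2.
AVC hits its minimum where MC = AVC, at y = 2, giving min AVC = 25 - 4·2 + 2^2 = $21.
P = $85 exceeds min AVC = $21, so the firm stays open.
Set P = MC: 85 = 25 - 8y + 3y^2 → -60 - 8y + 3y^2 = 0. The roots are y = -10/3 and y = 6; the profit-maximizing output is on the rising part of MC, so y* = 6.
Check: AVC at y = 6 is $37 ≤ P, so revenue covers variable cost.
Profit = P·y − TC = 85·6 − 667 = -$157, a loss, but smaller than the $445 fixed cost the firm would lose by shutting down.

Produce at y = 6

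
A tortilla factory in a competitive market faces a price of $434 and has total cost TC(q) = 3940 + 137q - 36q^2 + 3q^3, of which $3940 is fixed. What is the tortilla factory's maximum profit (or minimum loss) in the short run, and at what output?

AVC = 137 - 36q + 3q^2 has its minimum $29 at q = 6; price $434 clears that bar, so the firm operates.
With MC = 137 - 72q + 9q^2, P = MC on the upward-sloping part at q* = 11.
TR = 434·11 = 4774. TC = 3940 + 1144 = 5084. Profit = 4774 − 5084 = -$310.
Shutting down would mean losing the fixed cost of $3940, so operating at a loss of $310 is better by $3630.

Profit = -$310 at q = 11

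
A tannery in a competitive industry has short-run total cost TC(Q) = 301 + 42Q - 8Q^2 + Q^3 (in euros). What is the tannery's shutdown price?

Short-run supply begins at min AVC. From VC = 42Q - 8Q^2 + Q^3, AVC = 42 - 8Q + Q^2.
dAVC/dQ = -8 + 2Q = 0 gives Q = 4. min AVC = 42 - 8·4 + 4^2 = 26.
So the shutdown price is €26.

€26 per unit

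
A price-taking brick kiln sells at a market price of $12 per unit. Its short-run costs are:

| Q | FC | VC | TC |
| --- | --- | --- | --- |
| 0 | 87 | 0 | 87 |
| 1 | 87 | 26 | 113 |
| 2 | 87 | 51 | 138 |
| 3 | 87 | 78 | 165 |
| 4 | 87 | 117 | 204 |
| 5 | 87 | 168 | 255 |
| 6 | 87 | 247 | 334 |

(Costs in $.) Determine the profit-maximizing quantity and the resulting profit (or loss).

Q = 0 (shut down); profit = -$87

Tabulate TR − TC: Q=0: -87; Q=1: -101; Q=2: -114; Q=3: -129; Q=4: -156; Q=5: -195; Q=6: -262.
Profit is highest at Q = 0. Equivalently, the lowest AVC in the table is 51/2 ≈ $25.50 at Q = 2, and P = $12 falls below it — price never covers variable cost, so the firm shuts down and loses only its fixed cost.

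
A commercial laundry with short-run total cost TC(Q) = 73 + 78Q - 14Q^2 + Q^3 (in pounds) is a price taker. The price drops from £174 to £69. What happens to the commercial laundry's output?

MC = 78 - 28Q + 3Q^2; the shutdown threshold is min AVC = £29 (at Q = 7).
With P = £174 above the shutdown price, P = MC gives Q = 12.
At P = £69 ≥ min AVC, set P = MC: Q = 9. The firm stays open but cuts output.

Output falls from 12 to 9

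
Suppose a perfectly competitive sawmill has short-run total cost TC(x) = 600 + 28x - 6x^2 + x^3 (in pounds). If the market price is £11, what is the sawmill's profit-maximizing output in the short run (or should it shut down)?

From TC, MC = TC'(x) = 28 - 12x + 3x^2 and AVC = VC/x = 28 - 6x + x^2.
The AVC parabola has its vertex at x = 6/2 = 3, where AVC = 28 - 6·3 + 3^2 = £19.
P = £11 lies below min AVC = £19; no output level covers variable cost.
Shutting down limits the loss to fixed cost, £600.

Shut down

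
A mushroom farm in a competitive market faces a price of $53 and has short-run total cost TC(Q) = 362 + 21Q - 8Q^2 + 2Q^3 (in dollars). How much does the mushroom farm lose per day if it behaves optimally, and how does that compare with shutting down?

AVC = 21 - 8Q + 2Q^2 has its minimum $13 at Q = 2; price $53 clears that bar, so the firm operates.
MC = 21 - 16Q + 6Q^2. Setting P = MC and taking the root on the rising branch gives Q* = 4.
TR = 53·4 = 212. TC = 362 + 84 = 446. Profit = 212 − 446 = -$234.
By producing, the firm covers all variable cost plus $128 of fixed cost; shutting down would lose the full $362.

Profit = -$234 at Q = 4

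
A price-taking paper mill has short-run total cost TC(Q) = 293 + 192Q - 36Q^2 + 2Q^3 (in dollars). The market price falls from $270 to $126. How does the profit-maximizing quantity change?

Output falls from 13 to 11

AVC = 192 - 36Q + 2Q^2, minimized at Q = 9 where min AVC = $30. MC = 192 - 72Q + 6Q^2.
With P = $270 above the shutdown price, P = MC gives Q = 13.
At P = $126 ≥ min AVC, set P = MC: Q = 11. The firm stays open but cuts output.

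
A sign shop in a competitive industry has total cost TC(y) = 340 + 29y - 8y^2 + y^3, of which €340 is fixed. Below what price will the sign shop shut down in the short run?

The shutdown price is the minimum of AVC. VC = 29y - 8y^2 + y^3, so AVC = 29 - 8y + y^2.
dAVC/dy = -8 + 2y = 0 gives y = 4. min AVC = 29 - 8·4 + 4^2 = 13.
So the shutdown price is €13.

€13 per unit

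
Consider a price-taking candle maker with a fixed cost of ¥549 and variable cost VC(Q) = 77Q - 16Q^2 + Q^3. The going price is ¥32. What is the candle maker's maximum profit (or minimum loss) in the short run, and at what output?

AVC = 77 - 16Q + Q^2 has its minimum ¥13 at Q = 8; price ¥32 clears that bar, so the firm operates.
With MC = 77 - 32Q + 3Q^2, P = MC on the upward-sloping part at Q* = 9.
TR = 32·9 = 288. TC = 549 + 126 = 675. Profit = 288 − 675 = -¥387.
That loss of ¥387 beats the ¥549 the firm would lose by shutting down; producing recovers ¥162 of fixed cost.

Profit = -¥387 at Q = 9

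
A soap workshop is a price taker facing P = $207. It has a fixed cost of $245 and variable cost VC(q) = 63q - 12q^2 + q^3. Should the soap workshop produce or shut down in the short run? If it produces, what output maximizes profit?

Variable cost is VC = 63q - 12q^2 + q^3, so AVC = VC/q = 63 - 12q + q^2 and MC = dTC/dq = 63 - 24q + 3q^2.
AVC is minimized where dAVC/dq = -12 + 2q = 0, at q = 6; min AVC = 63 - 12·6 + 6^2 = $27.
Because $207 ≥ $27, revenue can cover variable cost; the firm operates.
Solving P = MC: -144 - 24q + 3q^2 = 0 ⇒ q = -4 or 12. On the upward-sloping branch, q* = 12.
Check: AVC at q = 12 is $63 ≤ P, so revenue covers variable cost.
Profit = P·q − TC = 207·12 − 1001 = $1483.

Produce at q = 12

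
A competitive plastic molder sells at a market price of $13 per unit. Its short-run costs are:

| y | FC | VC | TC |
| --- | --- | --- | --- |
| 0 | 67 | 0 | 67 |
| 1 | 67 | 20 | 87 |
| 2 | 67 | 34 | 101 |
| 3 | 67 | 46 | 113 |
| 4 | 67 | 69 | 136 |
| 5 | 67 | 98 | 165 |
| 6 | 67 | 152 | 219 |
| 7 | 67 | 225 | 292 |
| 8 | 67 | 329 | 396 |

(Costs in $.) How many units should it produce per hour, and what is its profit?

Profit at each row (π = 13y − TC): y=0: -67; y=1: -74; y=2: -75; y=3: -74; y=4: -84; y=5: -100; y=6: -141; y=7: -201; y=8: -292.
Profit is highest at y = 0. Equivalently, the lowest AVC in the table is 46/3 ≈ $15.33 at y = 3, and P = $13 falls below it — price never covers variable cost, so the firm shuts down and loses only its fixed cost.

y = 0 (shut down); profit = -$67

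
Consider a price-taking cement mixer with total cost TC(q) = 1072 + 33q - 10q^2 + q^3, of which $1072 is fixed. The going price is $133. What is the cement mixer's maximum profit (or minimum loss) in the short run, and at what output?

AVC = 33 - 10q + q^2 has its minimum $8 at q = 5; price $133 clears that bar, so the firm operates.
MC = 33 - 20q + 3q^2. Setting P = MC and taking the root on the rising branch gives q* = 10.
TR = 133·10 = 1330. TC = 1072 + 330 = 1402. Profit = 1330 − 1402 = -$72.
Shutting down would mean losing the fixed cost of $1072, so operating at a loss of $72 is better by $1000.

Profit = -$72 at q = 10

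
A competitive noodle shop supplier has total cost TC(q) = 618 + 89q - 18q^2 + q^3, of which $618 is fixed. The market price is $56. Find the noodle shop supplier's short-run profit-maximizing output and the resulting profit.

AVC = 89 - 18q + q^2; min AVC = $8 at q = 9. Since P = $56 ≥ min AVC, the firm produces.
With MC = 89 - 36q + 3q^2, P = MC on the upward-sloping part at q* = 11.
TR = 56·11 = 616. TC = 618 + 132 = 750. Profit = 616 − 750 = -$134.
Shutting down would mean losing the fixed cost of $618, so operating at a loss of $134 is better by $484.

Profit = -$134 at q = 11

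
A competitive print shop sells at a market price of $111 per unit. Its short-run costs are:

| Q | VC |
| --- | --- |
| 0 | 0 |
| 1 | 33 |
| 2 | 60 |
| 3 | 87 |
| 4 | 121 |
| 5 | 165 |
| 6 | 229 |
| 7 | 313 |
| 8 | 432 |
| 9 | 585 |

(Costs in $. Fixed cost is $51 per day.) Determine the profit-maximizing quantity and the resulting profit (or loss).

Tabulate TR − TC: Q=0: -51; Q=1: 27; Q=2: 111; Q=3: 195; Q=4: 272; Q=5: 339; Q=6: 386; Q=7: 413; Q=8: 405; Q=9: 363.
Profit is maximized at Q = 7. AVC there is 313/7 = $44.71 ≤ P, so producing beats shutting down (which would give -$51).

Q = 7; profit = $413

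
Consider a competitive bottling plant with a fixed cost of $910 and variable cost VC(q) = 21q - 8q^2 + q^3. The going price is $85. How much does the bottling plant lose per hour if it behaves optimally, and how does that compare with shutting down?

AVC = 21 - 8q + q^2 has its minimum $5 at q = 4; price $85 clears that bar, so the firm operates.
MC = 21 - 16q + 3q^2. Setting P = MC and taking the root on the rising branch gives q* = 8.
TR = 85·8 = 680. TC = 910 + 168 = 1078. Profit = 680 − 1078 = -$398.
Shutting down would mean losing the fixed cost of $910, so operating at a loss of $398 is better by $512.

Profit = -$398 at q = 8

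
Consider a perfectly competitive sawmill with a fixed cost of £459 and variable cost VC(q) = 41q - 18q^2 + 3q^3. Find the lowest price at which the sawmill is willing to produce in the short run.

The firm shuts down when price falls below the minimum of average variable cost. AVC = VC/q = 41 - 18q + 3q^2.
dAVC/dq = -18 + 6q = 0 gives q = 3. min AVC = 41 - 18·3 + 3·3^2 = 14.
So the shutdown price is £14.

£14 per unit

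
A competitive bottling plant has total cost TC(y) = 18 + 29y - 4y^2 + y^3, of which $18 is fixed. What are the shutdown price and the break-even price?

AVC = 29 - 4y + y^2; minimized at y = 2, giving min AVC = $25. That is the shutdown price.
ATC = 18/y + 29 - 4y + y^2. Setting dATC/dy = −18/y^2 − 4 + 2y = 0 gives y = 3 (since 2·3^3 − 4·3^2 = 18).
min ATC = 18/3 + 29 − 4·3 + 3^2 = $32. That is the break-even price.
Between these two prices the firm operates at a loss; above $32 it earns a profit.

Shutdown price = $25; break-even price = $32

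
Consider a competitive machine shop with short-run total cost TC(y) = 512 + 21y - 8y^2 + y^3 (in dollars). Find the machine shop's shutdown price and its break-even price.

Shutdown price = $5; break-even price = $85

Shutdown price = min AVC. AVC = 21 - 8y + y^2, with vertex at y = 4 and minimum $5.
ATC = 512/y + 21 - 8y + y^2. Setting dATC/dy = −512/y^2 − 8 + 2y = 0 gives y = 8 (since 2·8^3 − 8·8^2 = 512).
min ATC = 512/8 + 21 − 8·8 + 8^2 = $85. That is the break-even price.
Between these two prices the firm operates at a loss; above $85 it earns a profit.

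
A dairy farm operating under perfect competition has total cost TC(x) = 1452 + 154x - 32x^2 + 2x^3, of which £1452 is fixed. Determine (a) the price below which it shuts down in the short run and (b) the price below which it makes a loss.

Shutdown price = £26; break-even price = £176

AVC = 154 - 32x + 2x^2; minimized at x = 8, giving min AVC = £26. That is the shutdown price.
ATC = 1452/x + 154 - 32x + 2x^2. Setting dATC/dx = −1452/x^2 − 32 + 4x = 0 gives x = 11 (since 4·11^3 − 32·11^2 = 1452).
min ATC = 1452/11 + 154 − 32·11 + 2·11^2 = £176. That is the break-even price.
For £26 ≤ P < £176 the firm produces at a loss; below £26 it shuts down.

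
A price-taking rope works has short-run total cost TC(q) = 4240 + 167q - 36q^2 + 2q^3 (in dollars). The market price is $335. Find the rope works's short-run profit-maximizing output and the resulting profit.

AVC = 167 - 36q + 2q^2 has its minimum $5 at q = 9; price $335 clears that bar, so the firm operates.
MC = 167 - 72q + 6q^2. Setting P = MC and taking the root on the rising branch gives q* = 14.
TR = 335·14 = 4690. TC = 4240 + 770 = 5010. Profit = 4690 − 5010 = -$320.
That loss of $320 beats the $4240 the firm would lose by shutting down; producing recovers $3920 of fixed cost.

Profit = -$320 at q = 14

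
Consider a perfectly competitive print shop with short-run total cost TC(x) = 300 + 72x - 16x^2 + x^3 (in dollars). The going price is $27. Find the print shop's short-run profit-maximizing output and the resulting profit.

Profit = -$138 at x = 9

AVC = 72 - 16x + x^2; min AVC = $8 at x = 8. Since P = $27 ≥ min AVC, the firm produces.
MC = 72 - 32x + 3x^2. Setting P = MC and taking the root on the rising branch gives x* = 9.
TR = 27·9 = 243. TC = 300 + 81 = 381. Profit = 243 − 381 = -$138.
That loss of $138 beats the $300 the firm would lose by shutting down; producing recovers $162 of fixed cost.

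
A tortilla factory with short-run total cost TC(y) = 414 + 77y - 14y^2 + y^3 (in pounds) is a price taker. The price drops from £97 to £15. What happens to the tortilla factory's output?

Output falls from 10 to 0 (the firm shuts down)

MC = 77 - 28y + 3y^2; the shutdown threshold is min AVC = £28 (at y = 7).
At P = £97 ≥ min AVC, set P = MC on the rising branch: y = 10.
At P = £15 < min AVC = £28, price no longer covers variable cost at any output, so the firm shuts down: y = 0.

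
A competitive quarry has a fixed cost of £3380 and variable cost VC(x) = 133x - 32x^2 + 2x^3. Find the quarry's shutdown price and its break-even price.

AVC = 133 - 32x + 2x^2; minimized at x = 8, giving min AVC = £5. That is the shutdown price.
ATC = 3380/x + 133 - 32x + 2x^2. Setting dATC/dx = −3380/x^2 − 32 + 4x = 0 gives x = 13 (since 4·13^3 − 32·13^2 = 3380).
min ATC = 3380/13 + 133 − 32·13 + 2·13^2 = £315. That is the break-even price.
Between these two prices the firm operates at a loss; above £315 it earns a profit.

Shutdown price = £5; break-even price = £315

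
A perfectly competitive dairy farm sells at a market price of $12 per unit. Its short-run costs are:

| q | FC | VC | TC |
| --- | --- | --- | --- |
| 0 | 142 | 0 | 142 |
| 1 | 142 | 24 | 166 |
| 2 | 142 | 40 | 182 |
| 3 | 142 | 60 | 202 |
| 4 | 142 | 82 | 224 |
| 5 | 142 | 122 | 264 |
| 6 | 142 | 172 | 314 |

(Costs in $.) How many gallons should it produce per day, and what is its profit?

q = 0 (shut down); profit = -$142

Tabulate TR − TC: q=0: -142; q=1: -154; q=2: -158; q=3: -166; q=4: -176; q=5: -204; q=6: -242.
Profit is highest at q = 0. Equivalently, the lowest AVC in the table is 40/2 ≈ $20 at q = 2, and P = $12 falls below it — price never covers variable cost, so the firm shuts down and loses only its fixed cost.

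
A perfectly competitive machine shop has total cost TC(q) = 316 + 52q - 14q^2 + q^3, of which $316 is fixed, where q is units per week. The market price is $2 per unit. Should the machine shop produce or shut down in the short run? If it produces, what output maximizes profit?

Shut down

Variable cost is VC = 52q - 14q^2 + q^3, so AVC = VC/q = 52 - 14q + q^2 and MC = dTC/dq = 52 - 28q + 3q^2.
AVC hits its minimum where MC = AVC, at q = 7, giving min AVC = 52 - 14·7 + 7^2 = $3.
Since P = $2 < min AVC = $3, price fails to cover variable cost at any output.
Best response: produce nothing and absorb the $316 fixed cost.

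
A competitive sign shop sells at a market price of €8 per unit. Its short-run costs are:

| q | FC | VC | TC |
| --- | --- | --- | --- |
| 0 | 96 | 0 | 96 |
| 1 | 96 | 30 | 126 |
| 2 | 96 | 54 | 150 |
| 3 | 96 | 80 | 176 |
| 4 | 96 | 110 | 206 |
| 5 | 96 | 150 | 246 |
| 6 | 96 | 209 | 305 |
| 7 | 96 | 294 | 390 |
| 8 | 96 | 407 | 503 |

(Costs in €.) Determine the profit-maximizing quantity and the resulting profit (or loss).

Tabulate TR − TC: q=0: -96; q=1: -118; q=2: -134; q=3: -152; q=4: -174; q=5: -206; q=6: -257; q=7: -334; q=8: -439.
Profit is highest at q = 0. Equivalently, the lowest AVC in the table is 80/3 ≈ €26.67 at q = 3, and P = €8 falls below it — price never covers variable cost, so the firm shuts down and loses only its fixed cost.

q = 0 (shut down); profit = -€96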